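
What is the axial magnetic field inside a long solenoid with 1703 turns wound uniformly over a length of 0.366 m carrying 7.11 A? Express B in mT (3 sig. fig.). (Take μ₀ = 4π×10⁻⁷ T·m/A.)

B ≈ 41.6 mT

Inside a long solenoid, B = μ₀nI with n = 4653 turns/m.
B = 4π×10⁻⁷ × 4653 × 7.11 = 4.16×10⁻² T.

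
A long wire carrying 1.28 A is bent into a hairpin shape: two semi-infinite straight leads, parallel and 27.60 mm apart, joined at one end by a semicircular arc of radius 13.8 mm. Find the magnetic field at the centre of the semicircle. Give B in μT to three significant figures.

The semicircular arc contributes B_arc = μ₀I·π/(4πR) = μ₀I/(4R) = 2.91×10⁻⁵ T.
Each semi-infinite lead is at perpendicular distance R = 0.0138 m from the centre, with the perpendicular foot at its near end, so it contributes μ₀I/(4πR); both point the same way, together 1.86×10⁻⁵ T.
Arc and leads all point the same direction: B = 2.91×10⁻⁵ + 1.86×10⁻⁵ = 4.77×10⁻⁵ T.

B ≈ 47.7 μT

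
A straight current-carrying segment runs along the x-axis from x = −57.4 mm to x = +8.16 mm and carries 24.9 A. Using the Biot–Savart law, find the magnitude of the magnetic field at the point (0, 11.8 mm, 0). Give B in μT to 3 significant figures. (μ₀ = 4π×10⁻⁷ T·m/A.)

For a finite straight segment, B = (μ₀I/4πd)(sinθ₁ + sinθ₂), where θ₁, θ₂ are the angles from the perpendicular to each end.
The perpendicular distance is d = 0.0118 m; the end-offsets along the wire are a = 0.0574 m and b = 0.00816 m.
sinθ₁ = 0.0574/√(0.0574²+0.0118²) = 0.9795; sinθ₂ = 0.00816/√(0.00816²+0.0118²) = 0.5688.
B = (4π×10⁻⁷ × 24.9) / (4π × 0.0118) × (0.9795 + 0.5688) = 3.27×10⁻⁴ T.

B ≈ 327 μT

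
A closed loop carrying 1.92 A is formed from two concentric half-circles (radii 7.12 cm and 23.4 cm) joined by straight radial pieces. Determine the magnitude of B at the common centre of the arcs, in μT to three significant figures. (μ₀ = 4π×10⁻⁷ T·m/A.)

B ≈ 5.89 μT

The radial connectors point toward the centre, so dl × r̂ = 0 and they contribute nothing.
Each semicircle gives μ₀I/(4R): inner arc 8.47×10⁻⁶ T, outer arc 2.58×10⁻⁶ T.
The two arcs carry current in opposite angular senses, so their fields oppose: B = |8.47×10⁻⁶ − 2.58×10⁻⁶| = 5.89×10⁻⁶ T.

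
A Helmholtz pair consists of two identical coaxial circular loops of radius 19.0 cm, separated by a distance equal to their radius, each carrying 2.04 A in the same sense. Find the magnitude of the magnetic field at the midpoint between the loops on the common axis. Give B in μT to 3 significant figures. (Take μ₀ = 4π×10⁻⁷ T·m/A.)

Each loop contributes B = μ₀IR²/[2(R²+z²)^(3/2)] on the axis, with z measured from that loop.
Loop 1 (z = 0.095 m): B₁ = 4.83×10⁻⁶ T. Loop 2 (z = 0.095 m): B₂ = 4.83×10⁻⁶ T.
The fields add: B = B₁ + B₂ = 9.65×10⁻⁶ T.

B ≈ 9.65 μT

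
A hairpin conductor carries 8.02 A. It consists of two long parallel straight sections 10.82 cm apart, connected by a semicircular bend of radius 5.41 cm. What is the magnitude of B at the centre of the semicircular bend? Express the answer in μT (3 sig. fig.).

The semicircular arc contributes B_arc = μ₀I·π/(4πR) = μ₀I/(4R) = 4.66×10⁻⁵ T.
Each semi-infinite lead is at perpendicular distance R = 0.0541 m from the centre, with the perpendicular foot at its near end, so it contributes μ₀I/(4πR); both point the same way, together 2.96×10⁻⁵ T.
Arc and leads all point the same direction: B = 4.66×10⁻⁵ + 2.96×10⁻⁵ = 7.62×10⁻⁵ T.

B ≈ 76.2 μT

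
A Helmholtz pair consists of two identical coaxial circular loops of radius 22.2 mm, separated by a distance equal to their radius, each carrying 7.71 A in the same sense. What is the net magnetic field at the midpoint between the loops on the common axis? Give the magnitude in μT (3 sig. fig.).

Each loop contributes B = μ₀IR²/[2(R²+z²)^(3/2)] on the axis, with z measured from that loop.
Loop 1 (z = 0.0111 m): B₁ = 1.56×10⁻⁴ T. Loop 2 (z = 0.0111 m): B₂ = 1.56×10⁻⁴ T.
The fields add: B = B₁ + B₂ = 3.12×10⁻⁴ T.

B ≈ 312 μT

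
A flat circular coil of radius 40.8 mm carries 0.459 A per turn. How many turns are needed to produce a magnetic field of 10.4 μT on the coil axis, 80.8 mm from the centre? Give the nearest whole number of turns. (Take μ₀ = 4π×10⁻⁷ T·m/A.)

N = 16

For an N-turn coil, B = Nμ₀IR²/[2(R²+z²)^(3/2)]. A single turn gives B₁ = 6.47×10⁻⁷ T with R = 0.0408 m, z = 0.0808 m.
N = B/B₁ = 1.04×10⁻⁵ / 6.47×10⁻⁷ = 16.07.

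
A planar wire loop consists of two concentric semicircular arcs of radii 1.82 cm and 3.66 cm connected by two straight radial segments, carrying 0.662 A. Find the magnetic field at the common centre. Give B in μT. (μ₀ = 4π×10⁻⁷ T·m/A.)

B ≈ 5.74 μT

The radial connectors point toward the centre, so dl × r̂ = 0 and they contribute nothing.
Each semicircle gives μ₀I/(4R): inner arc 1.14×10⁻⁵ T, outer arc 5.68×10⁻⁶ T.
The two arcs carry current in opposite angular senses, so their fields oppose: B = |1.14×10⁻⁵ − 5.68×10⁻⁶| = 5.74×10⁻⁶ T.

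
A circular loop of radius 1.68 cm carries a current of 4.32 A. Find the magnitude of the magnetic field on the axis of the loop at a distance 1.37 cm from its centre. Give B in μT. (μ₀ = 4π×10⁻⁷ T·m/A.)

On the axis of a circular loop, B = μ₀IR² / [2(R²+z²)^(3/2)].
R² + z² = (0.0168)² + (0.0137)² = 0.0004699 m², and (R²+z²)^(3/2) = 1.02×10⁻⁵ m³.
B = (4π×10⁻⁷ × 4.32 × 0.0002822) / (2 × 1.02×10⁻⁵) = 7.52×10⁻⁵ T.

B ≈ 75.2 μT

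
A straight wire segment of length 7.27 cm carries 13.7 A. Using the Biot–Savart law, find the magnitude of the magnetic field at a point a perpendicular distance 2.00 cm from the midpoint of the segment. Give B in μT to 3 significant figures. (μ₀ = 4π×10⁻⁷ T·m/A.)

B ≈ 120 μT

For a finite straight segment, B = (μ₀I/4πd)(sinθ₁ + sinθ₂), where θ₁, θ₂ are the angles from the perpendicular to each end.
The perpendicular from the point meets the wire at its midpoint, so each end is L/2 = 0.03635 m away along the wire.
sinθ₁ = 0.03635/√(0.03635²+0.02²) = 0.8761; sinθ₂ = 0.03635/√(0.03635²+0.02²) = 0.8761.
B = (4π×10⁻⁷ × 13.7) / (4π × 0.02) × (0.8761 + 0.8761) = 1.20×10⁻⁴ T.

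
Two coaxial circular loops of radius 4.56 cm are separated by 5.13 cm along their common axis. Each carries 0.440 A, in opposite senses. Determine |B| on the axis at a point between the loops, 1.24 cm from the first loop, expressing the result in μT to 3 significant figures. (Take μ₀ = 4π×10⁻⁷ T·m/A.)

B ≈ 2.78 μT

Each loop contributes B = μ₀IR²/[2(R²+z²)^(3/2)] on the axis, with z measured from that loop.
Loop 1 (z = 0.0124 m): B₁ = 5.45×10⁻⁶ T. Loop 2 (z = 0.0389 m): B₂ = 2.67×10⁻⁶ T.
The fields oppose: B = |B₁ − B₂| = 2.78×10⁻⁶ T.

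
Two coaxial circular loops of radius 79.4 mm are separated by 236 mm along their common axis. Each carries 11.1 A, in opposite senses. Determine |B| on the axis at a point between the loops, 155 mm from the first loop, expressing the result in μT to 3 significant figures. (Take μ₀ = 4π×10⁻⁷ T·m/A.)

Each loop contributes B = μ₀IR²/[2(R²+z²)^(3/2)] on the axis, with z measured from that loop.
Loop 1 (z = 0.155 m): B₁ = 8.32×10⁻⁶ T. Loop 2 (z = 0.081 m): B₂ = 3.01×10⁻⁵ T.
The fields oppose: B = |B₁ − B₂| = 2.18×10⁻⁵ T.

B ≈ 21.8 μT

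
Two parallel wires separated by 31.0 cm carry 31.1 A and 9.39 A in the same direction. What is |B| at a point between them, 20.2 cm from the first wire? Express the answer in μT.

B ≈ 13.4 μT

Each long wire gives B = μ₀I/(2πd). Distances are d₁ = 0.202 m and d₂ = 0.108 m.
B₁ = 3.08×10⁻⁵ T, B₂ = 1.74×10⁻⁵ T.
Between parallel currents the two contributions point in opposite directions, so they subtract. B = |B₁ − B₂| = |3.08×10⁻⁵ − 1.74×10⁻⁵| = 1.34×10⁻⁵ T.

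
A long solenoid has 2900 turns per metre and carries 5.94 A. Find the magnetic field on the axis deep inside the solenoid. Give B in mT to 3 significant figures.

B ≈ 21.6 mT

Inside a long solenoid, B = μ₀nI with n = 2900 turns/m.
B = 4π×10⁻⁷ × 2900 × 5.94 = 2.16×10⁻² T.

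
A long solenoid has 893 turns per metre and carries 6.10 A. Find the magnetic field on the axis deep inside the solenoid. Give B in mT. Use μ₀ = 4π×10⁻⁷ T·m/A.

B ≈ 6.85 mT

Inside a long solenoid, B = μ₀nI with n = 893 turns/m.
B = 4π×10⁻⁷ × 893 × 6.10 = 6.85×10⁻³ T.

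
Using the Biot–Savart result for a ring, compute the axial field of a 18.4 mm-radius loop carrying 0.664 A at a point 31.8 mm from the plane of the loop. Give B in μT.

B ≈ 2.85 μT

On the axis of a circular loop, B = μ₀IR² / [2(R²+z²)^(3/2)].
R² + z² = (0.0184)² + (0.0318)² = 0.00135 m², and (R²+z²)^(3/2) = 4.96×10⁻⁵ m³.
B = (4π×10⁻⁷ × 0.664 × 0.0003386) / (2 × 4.96×10⁻⁵) = 2.85×10⁻⁶ T.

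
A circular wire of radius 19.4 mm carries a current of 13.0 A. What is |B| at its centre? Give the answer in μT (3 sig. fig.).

B ≈ 421 μT

At the centre of a circular loop the Biot–Savart law gives B = μ₀I/(2R).
B = (4π×10⁻⁷ × 13.0) / (2 × 0.0194) = 4.21×10⁻⁴ T.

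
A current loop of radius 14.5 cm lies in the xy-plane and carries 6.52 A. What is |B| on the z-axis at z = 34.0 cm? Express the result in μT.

B ≈ 1.71 μT

On the axis of a circular loop, B = μ₀IR² / [2(R²+z²)^(3/2)].
R² + z² = (0.145)² + (0.34)² = 0.1366 m², and (R²+z²)^(3/2) = 5.05×10⁻² m³.
B = (4π×10⁻⁷ × 6.52 × 0.02102) / (2 × 5.05×10⁻²) = 1.71×10⁻⁶ T.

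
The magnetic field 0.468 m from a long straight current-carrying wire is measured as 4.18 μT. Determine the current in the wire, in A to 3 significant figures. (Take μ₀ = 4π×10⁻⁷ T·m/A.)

I ≈ 9.78 A

For a long straight wire B = μ₀I/(2πd), so I = 2πdB/μ₀.
I = 2π × 0.468 × 4.18×10⁻⁶ / (4π×10⁻⁷) = 9.78 A.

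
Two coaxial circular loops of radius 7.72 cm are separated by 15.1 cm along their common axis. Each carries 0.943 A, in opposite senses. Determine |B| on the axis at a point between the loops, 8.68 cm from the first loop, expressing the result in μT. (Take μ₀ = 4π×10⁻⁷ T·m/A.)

B ≈ 1.24 μT

Each loop contributes B = μ₀IR²/[2(R²+z²)^(3/2)] on the axis, with z measured from that loop.
Loop 1 (z = 0.0868 m): B₁ = 2.25×10⁻⁶ T. Loop 2 (z = 0.0642 m): B₂ = 3.49×10⁻⁶ T.
The fields oppose: B = |B₁ − B₂| = 1.24×10⁻⁶ T.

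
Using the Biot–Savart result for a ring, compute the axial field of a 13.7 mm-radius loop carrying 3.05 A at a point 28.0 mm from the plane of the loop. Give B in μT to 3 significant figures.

B ≈ 11.9 μT

On the axis of a circular loop, B = μ₀IR² / [2(R²+z²)^(3/2)].
R² + z² = (0.0137)² + (0.028)² = 0.0009717 m², and (R²+z²)^(3/2) = 3.03×10⁻⁵ m³.
B = (4π×10⁻⁷ × 3.05 × 0.0001877) / (2 × 3.03×10⁻⁵) = 1.19×10⁻⁵ T.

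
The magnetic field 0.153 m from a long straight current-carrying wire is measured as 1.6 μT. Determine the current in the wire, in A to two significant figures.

I ≈ 1.2 A

For a long straight wire B = μ₀I/(2πd), so I = 2πdB/μ₀.
I = 2π × 0.153 × 1.60×10⁻⁶ / (4π×10⁻⁷) = 1.22 A.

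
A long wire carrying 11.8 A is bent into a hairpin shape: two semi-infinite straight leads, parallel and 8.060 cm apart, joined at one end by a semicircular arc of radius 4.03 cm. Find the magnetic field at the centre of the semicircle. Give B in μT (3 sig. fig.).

B ≈ 151 μT

The semicircular arc contributes B_arc = μ₀I·π/(4πR) = μ₀I/(4R) = 9.20×10⁻⁵ T.
Each semi-infinite lead is at perpendicular distance R = 0.0403 m from the centre, with the perpendicular foot at its near end, so it contributes μ₀I/(4πR); both point the same way, together 5.86×10⁻⁵ T.
Arc and leads all point the same direction: B = 9.20×10⁻⁵ + 5.86×10⁻⁵ = 1.51×10⁻⁴ T.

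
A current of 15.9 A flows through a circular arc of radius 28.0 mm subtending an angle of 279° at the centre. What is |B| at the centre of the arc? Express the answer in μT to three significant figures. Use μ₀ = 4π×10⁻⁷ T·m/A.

The Biot–Savart field of a circular arc at its centre is B = μ₀Iφ/(4πR), with φ = 4.869 rad.
B = (4π×10⁻⁷ × 15.9 × 4.869) / (4π × 0.028) = 2.77×10⁻⁴ T.

B ≈ 277 μT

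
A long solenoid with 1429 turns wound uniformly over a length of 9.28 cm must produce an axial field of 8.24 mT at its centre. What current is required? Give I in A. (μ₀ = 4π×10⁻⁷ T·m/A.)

Inside a long solenoid B = μ₀nI with n = 1.540×10⁴ m⁻¹, so I = B/(μ₀n).
I = 8.24×10⁻³ / (4π×10⁻⁷ × 1.540×10⁴) = 0.426 A.

I ≈ 0.426 A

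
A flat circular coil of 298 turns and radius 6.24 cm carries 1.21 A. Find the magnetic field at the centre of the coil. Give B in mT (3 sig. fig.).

For an N-turn flat coil, B = Nμ₀I/(2R) with R = 0.0624 m.
B = 298 × 1.22×10⁻⁵ T = 3.63×10⁻³ T.

B ≈ 3.63 mT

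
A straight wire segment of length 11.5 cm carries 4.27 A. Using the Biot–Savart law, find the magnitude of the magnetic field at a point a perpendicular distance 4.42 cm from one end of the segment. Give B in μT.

For a finite straight segment, B = (μ₀I/4πd)(sinθ₁ + sinθ₂), where θ₁, θ₂ are the angles from the perpendicular to each end.
The perpendicular foot is at one end, so the two end-offsets along the wire are 0 and L = 0.115 m.
sinθ₁ = 0/√(0²+0.0442²) = 0.0000; sinθ₂ = 0.115/√(0.115²+0.0442²) = 0.9334.
B = (4π×10⁻⁷ × 4.27) / (4π × 0.0442) × (0.0000 + 0.9334) = 9.02×10⁻⁶ T.

B ≈ 9.02 μT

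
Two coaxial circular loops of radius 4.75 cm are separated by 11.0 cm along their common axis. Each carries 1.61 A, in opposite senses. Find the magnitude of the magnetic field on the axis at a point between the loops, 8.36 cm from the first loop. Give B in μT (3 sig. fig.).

B ≈ 11.7 μT

Each loop contributes B = μ₀IR²/[2(R²+z²)^(3/2)] on the axis, with z measured from that loop.
Loop 1 (z = 0.0836 m): B₁ = 2.57×10⁻⁶ T. Loop 2 (z = 0.0264 m): B₂ = 1.42×10⁻⁵ T.
The fields oppose: B = |B₁ − B₂| = 1.17×10⁻⁵ T.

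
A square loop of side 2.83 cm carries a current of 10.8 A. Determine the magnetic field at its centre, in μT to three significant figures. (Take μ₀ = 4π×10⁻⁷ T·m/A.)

Each side is a finite straight segment at perpendicular distance d = a/(2 tan(π/4)) = 0.01415 m from the centre, with end-angles ±π/4.
One side contributes B₁ = (μ₀I/4πd)·2 sin(π/4) = 1.08×10⁻⁴ T.
All 4 sides add in the same direction: B = 4 × 1.08×10⁻⁴ = 4.32×10⁻⁴ T.

B ≈ 432 μT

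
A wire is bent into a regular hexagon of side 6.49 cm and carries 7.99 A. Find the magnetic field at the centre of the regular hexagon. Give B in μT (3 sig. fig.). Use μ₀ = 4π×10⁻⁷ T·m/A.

B ≈ 85.3 μT

Each side is a finite straight segment at perpendicular distance d = a/(2 tan(π/6)) = 0.05621 m from the centre, with end-angles ±π/6.
One side contributes B₁ = (μ₀I/4πd)·2 sin(π/6) = 1.42×10⁻⁵ T.
All 6 sides add in the same direction: B = 6 × 1.42×10⁻⁵ = 8.53×10⁻⁵ T.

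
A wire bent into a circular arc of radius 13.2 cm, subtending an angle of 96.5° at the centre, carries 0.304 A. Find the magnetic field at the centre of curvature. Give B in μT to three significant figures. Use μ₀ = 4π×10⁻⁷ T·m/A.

The Biot–Savart field of a circular arc at its centre is B = μ₀Iφ/(4πR), with φ = 1.684 rad.
B = (4π×10⁻⁷ × 0.304 × 1.684) / (4π × 0.132) = 3.88×10⁻⁷ T.

B ≈ 0.388 μT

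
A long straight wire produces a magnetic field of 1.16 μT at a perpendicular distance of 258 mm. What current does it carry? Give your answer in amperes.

I ≈ 1.50 A

For a long straight wire B = μ₀I/(2πd), so I = 2πdB/μ₀.
I = 2π × 0.258 × 1.16×10⁻⁶ / (4π×10⁻⁷) = 1.50 A.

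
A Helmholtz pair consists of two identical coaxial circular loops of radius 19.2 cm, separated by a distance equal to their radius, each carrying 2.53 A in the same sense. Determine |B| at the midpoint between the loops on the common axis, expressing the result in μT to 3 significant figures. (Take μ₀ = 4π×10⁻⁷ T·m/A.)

B ≈ 11.8 μT

Each loop contributes B = μ₀IR²/[2(R²+z²)^(3/2)] on the axis, with z measured from that loop.
Loop 1 (z = 0.096 m): B₁ = 5.92×10⁻⁶ T. Loop 2 (z = 0.096 m): B₂ = 5.92×10⁻⁶ T.
The fields add: B = B₁ + B₂ = 1.18×10⁻⁵ T.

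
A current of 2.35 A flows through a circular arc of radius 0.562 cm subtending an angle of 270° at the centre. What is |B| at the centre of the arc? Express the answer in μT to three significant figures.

B ≈ 197 μT

The Biot–Savart field of a circular arc at its centre is B = μ₀Iφ/(4πR), with φ = 4.712 rad.
B = (4π×10⁻⁷ × 2.35 × 4.712) / (4π × 0.00562) = 1.97×10⁻⁴ T.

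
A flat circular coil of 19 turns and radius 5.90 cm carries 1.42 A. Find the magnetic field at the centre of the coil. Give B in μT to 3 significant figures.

B ≈ 287 μT

For an N-turn flat coil, B = Nμ₀I/(2R) with R = 0.059 m.
B = 19 × 1.51×10⁻⁵ T = 2.87×10⁻⁴ T.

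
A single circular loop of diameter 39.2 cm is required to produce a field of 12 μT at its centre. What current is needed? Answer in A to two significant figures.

At the centre of a circular loop B = μ₀I/(2R), so I = 2RB/μ₀.
With R = 0.196 m, I = 2 × 0.196 × 1.20×10⁻⁵ / (4π×10⁻⁷) = 3.74 A.

I ≈ 3.7 A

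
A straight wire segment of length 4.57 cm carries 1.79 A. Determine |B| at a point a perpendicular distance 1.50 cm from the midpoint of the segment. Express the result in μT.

For a finite straight segment, B = (μ₀I/4πd)(sinθ₁ + sinθ₂), where θ₁, θ₂ are the angles from the perpendicular to each end.
The perpendicular from the point meets the wire at its midpoint, so each end is L/2 = 0.02285 m away along the wire.
sinθ₁ = 0.02285/√(0.02285²+0.015²) = 0.8360; sinθ₂ = 0.02285/√(0.02285²+0.015²) = 0.8360.
B = (4π×10⁻⁷ × 1.79) / (4π × 0.015) × (0.8360 + 0.8360) = 2.00×10⁻⁵ T.

B ≈ 20.0 μT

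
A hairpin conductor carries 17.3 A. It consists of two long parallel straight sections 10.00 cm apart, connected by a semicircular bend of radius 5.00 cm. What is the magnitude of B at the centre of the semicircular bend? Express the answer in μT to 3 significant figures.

B ≈ 178 μT

The semicircular arc contributes B_arc = μ₀I·π/(4πR) = μ₀I/(4R) = 1.09×10⁻⁴ T.
Each semi-infinite lead is at perpendicular distance R = 0.05 m from the centre, with the perpendicular foot at its near end, so it contributes μ₀I/(4πR); both point the same way, together 6.92×10⁻⁵ T.
Arc and leads all point the same direction: B = 1.09×10⁻⁴ + 6.92×10⁻⁵ = 1.78×10⁻⁴ T.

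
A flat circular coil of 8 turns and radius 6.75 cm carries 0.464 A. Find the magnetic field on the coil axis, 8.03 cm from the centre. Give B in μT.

For an N-turn flat coil, B = Nμ₀IR²/[2(R²+z²)^(3/2)] with R = 0.0675 m, z = 0.0803 m.
B = 8 × 1.15×10⁻⁶ T = 9.21×10⁻⁶ T.

B ≈ 9.21 μT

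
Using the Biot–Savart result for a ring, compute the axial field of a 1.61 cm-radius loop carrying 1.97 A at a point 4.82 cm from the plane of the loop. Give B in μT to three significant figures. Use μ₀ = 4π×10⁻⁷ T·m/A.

On the axis of a circular loop, B = μ₀IR² / [2(R²+z²)^(3/2)].
R² + z² = (0.0161)² + (0.0482)² = 0.002582 m², and (R²+z²)^(3/2) = 1.31×10⁻⁴ m³.
B = (4π×10⁻⁷ × 1.97 × 0.0002592) / (2 × 1.31×10⁻⁴) = 2.44×10⁻⁶ T.

B ≈ 2.44 μT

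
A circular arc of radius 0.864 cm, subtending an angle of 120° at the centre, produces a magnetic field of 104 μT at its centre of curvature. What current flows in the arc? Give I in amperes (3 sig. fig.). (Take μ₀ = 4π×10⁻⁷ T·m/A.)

I ≈ 4.29 A

For a circular arc, B = μ₀Iφ/(4πR) with φ in radians; here φ = 2.094 rad.
So I = 4πRB/(μ₀φ) = 4π × 0.00864 × 1.04×10⁻⁴ / (4π×10⁻⁷ × 2.094) = 4.29 A.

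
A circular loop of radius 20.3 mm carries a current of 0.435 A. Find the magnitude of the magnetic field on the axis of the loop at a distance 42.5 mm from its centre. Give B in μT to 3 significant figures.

B ≈ 1.08 μT

On the axis of a circular loop, B = μ₀IR² / [2(R²+z²)^(3/2)].
R² + z² = (0.0203)² + (0.0425)² = 0.002218 m², and (R²+z²)^(3/2) = 1.04×10⁻⁴ m³.
B = (4π×10⁻⁷ × 0.435 × 0.0004121) / (2 × 1.04×10⁻⁴) = 1.08×10⁻⁶ T.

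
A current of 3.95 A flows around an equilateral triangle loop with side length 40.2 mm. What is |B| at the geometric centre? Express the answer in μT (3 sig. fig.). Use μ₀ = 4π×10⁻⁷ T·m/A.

B ≈ 177 μT

Each side is a finite straight segment at perpendicular distance d = a/(2 tan(π/3)) = 0.0116 m from the centre, with end-angles ±π/3.
One side contributes B₁ = (μ₀I/4πd)·2 sin(π/3) = 5.90×10⁻⁵ T.
All 3 sides add in the same direction: B = 3 × 5.90×10⁻⁵ = 1.77×10⁻⁴ T.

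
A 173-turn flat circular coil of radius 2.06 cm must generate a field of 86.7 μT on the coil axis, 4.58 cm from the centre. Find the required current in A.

I ≈ 0.238 A

For an N-turn coil, B = Nμ₀IR²/[2(R²+z²)^(3/2)] with R = 0.0206 m, z = 0.0458 m, so I = 2B(R²+z²)^(3/2)/(Nμ₀R²) = 2 × 8.67×10⁻⁵ × 1.27×10⁻⁴ / (173 × 4π×10⁻⁷ × 0.0004244) = 0.238 A.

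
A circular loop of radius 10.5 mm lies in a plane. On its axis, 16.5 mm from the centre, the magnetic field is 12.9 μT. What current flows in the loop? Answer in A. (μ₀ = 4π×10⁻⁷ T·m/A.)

On the axis of a loop, B = μ₀IR²/[2(R²+z²)^(3/2)], so I = 2B(R²+z²)^(3/2)/(μ₀R²).
R² + z² = 0.0001103 + 0.0002723 = 0.0003825 m²; raised to 3/2 gives 7.48×10⁻⁶ m³.
I = 2 × 1.29×10⁻⁵ × 7.48×10⁻⁶ / (1.26×10⁻⁶ × 0.0001103) = 1.39 A.

I ≈ 1.39 A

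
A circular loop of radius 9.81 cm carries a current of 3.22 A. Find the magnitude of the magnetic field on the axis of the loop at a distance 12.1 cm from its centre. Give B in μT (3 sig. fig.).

On the axis of a circular loop, B = μ₀IR² / [2(R²+z²)^(3/2)].
R² + z² = (0.0981)² + (0.121)² = 0.02426 m², and (R²+z²)^(3/2) = 3.78×10⁻³ m³.
B = (4π×10⁻⁷ × 3.22 × 0.009624) / (2 × 3.78×10⁻³) = 5.15×10⁻⁶ T.

B ≈ 5.15 μT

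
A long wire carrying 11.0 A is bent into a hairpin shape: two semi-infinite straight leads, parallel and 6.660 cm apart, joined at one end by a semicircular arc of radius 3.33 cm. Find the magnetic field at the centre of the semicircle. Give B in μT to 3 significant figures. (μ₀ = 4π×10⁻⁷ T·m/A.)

B ≈ 170 μT

The semicircular arc contributes B_arc = μ₀I·π/(4πR) = μ₀I/(4R) = 1.04×10⁻⁴ T.
Each semi-infinite lead is at perpendicular distance R = 0.0333 m from the centre, with the perpendicular foot at its near end, so it contributes μ₀I/(4πR); both point the same way, together 6.61×10⁻⁵ T.
Arc and leads all point the same direction: B = 1.04×10⁻⁴ + 6.61×10⁻⁵ = 1.70×10⁻⁴ T.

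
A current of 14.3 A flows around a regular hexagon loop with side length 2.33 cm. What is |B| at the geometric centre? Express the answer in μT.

Each side is a finite straight segment at perpendicular distance d = a/(2 tan(π/6)) = 0.02018 m from the centre, with end-angles ±π/6.
One side contributes B₁ = (μ₀I/4πd)·2 sin(π/6) = 7.09×10⁻⁵ T.
All 6 sides add in the same direction: B = 6 × 7.09×10⁻⁵ = 4.25×10⁻⁴ T.

B ≈ 425 μT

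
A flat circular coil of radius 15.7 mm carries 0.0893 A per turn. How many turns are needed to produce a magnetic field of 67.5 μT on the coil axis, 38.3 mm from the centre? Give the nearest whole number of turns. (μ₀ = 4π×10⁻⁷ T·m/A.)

For an N-turn coil, B = Nμ₀IR²/[2(R²+z²)^(3/2)]. A single turn gives B₁ = 1.95×10⁻⁷ T with R = 0.0157 m, z = 0.0383 m.
N = B/B₁ = 6.75×10⁻⁵ / 1.95×10⁻⁷ = 346.14.

N = 346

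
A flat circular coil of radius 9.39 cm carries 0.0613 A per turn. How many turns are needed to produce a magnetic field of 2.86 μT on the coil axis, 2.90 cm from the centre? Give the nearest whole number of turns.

For an N-turn coil, B = Nμ₀IR²/[2(R²+z²)^(3/2)]. A single turn gives B₁ = 3.58×10⁻⁷ T with R = 0.0939 m, z = 0.029 m.
N = B/B₁ = 2.86×10⁻⁶ / 3.58×10⁻⁷ = 7.99.

N = 8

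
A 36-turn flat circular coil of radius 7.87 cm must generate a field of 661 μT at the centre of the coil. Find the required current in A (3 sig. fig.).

I ≈ 2.30 A

For an N-turn coil, B = Nμ₀I/(2R) with R = 0.0787 m, so I = 2RB/(Nμ₀) = 2 × 0.0787 × 6.61×10⁻⁴ / (36 × 4π×10⁻⁷) = 2.30 A.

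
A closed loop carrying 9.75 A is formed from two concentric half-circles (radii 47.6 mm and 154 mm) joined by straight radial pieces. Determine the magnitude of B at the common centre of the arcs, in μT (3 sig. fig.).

The radial connectors point toward the centre, so dl × r̂ = 0 and they contribute nothing.
Each semicircle gives μ₀I/(4R): inner arc 6.43×10⁻⁵ T, outer arc 1.99×10⁻⁵ T.
The two arcs carry current in opposite angular senses, so their fields oppose: B = |6.43×10⁻⁵ − 1.99×10⁻⁵| = 4.45×10⁻⁵ T.

B ≈ 44.5 μT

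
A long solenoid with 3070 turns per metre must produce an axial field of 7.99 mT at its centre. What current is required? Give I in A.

I ≈ 2.07 A

Inside a long solenoid B = μ₀nI with n = 3070 m⁻¹, so I = B/(μ₀n).
I = 7.99×10⁻³ / (4π×10⁻⁷ × 3070) = 2.07 A.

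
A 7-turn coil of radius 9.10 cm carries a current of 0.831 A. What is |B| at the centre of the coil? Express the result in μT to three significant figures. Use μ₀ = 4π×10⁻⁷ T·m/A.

For an N-turn flat coil, B = Nμ₀I/(2R) with R = 0.091 m.
B = 7 × 5.74×10⁻⁶ T = 4.02×10⁻⁵ T.

B ≈ 40.2 μT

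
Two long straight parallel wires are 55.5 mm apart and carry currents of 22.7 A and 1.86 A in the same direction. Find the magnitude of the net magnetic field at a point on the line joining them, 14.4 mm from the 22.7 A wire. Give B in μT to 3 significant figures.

B ≈ 306 μT

Each long wire gives B = μ₀I/(2πd). Distances are d₁ = 0.0144 m and d₂ = 0.0411 m.
B₁ = 3.15×10⁻⁴ T, B₂ = 9.05×10⁻⁶ T.
Between parallel currents the two contributions point in opposite directions, so they subtract. B = |B₁ − B₂| = |3.15×10⁻⁴ − 9.05×10⁻⁶| = 3.06×10⁻⁴ T.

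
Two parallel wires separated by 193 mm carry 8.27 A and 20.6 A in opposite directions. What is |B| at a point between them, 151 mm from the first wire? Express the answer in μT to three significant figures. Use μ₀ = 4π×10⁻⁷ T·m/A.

B ≈ 109 μT

Each long wire gives B = μ₀I/(2πd). Distances are d₁ = 0.151 m and d₂ = 0.042 m.
B₁ = 1.10×10⁻⁵ T, B₂ = 9.81×10⁻⁵ T.
Between antiparallel currents both contributions point the same way, so they add. B = B₁ + B₂ = 1.10×10⁻⁵ + 9.81×10⁻⁵ = 1.09×10⁻⁴ T.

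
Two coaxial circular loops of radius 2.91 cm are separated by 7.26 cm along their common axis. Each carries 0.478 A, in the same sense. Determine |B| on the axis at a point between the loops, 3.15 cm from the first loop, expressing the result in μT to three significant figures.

B ≈ 5.22 μT

Each loop contributes B = μ₀IR²/[2(R²+z²)^(3/2)] on the axis, with z measured from that loop.
Loop 1 (z = 0.0315 m): B₁ = 3.22×10⁻⁶ T. Loop 2 (z = 0.0411 m): B₂ = 1.99×10⁻⁶ T.
The fields add: B = B₁ + B₂ = 5.22×10⁻⁶ T.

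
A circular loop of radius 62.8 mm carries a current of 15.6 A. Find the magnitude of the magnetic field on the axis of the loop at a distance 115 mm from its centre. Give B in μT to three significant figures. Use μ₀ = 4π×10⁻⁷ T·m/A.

B ≈ 17.2 μT

On the axis of a circular loop, B = μ₀IR² / [2(R²+z²)^(3/2)].
R² + z² = (0.0628)² + (0.115)² = 0.01717 m², and (R²+z²)^(3/2) = 2.25×10⁻³ m³.
B = (4π×10⁻⁷ × 15.6 × 0.003944) / (2 × 2.25×10⁻³) = 1.72×10⁻⁵ T.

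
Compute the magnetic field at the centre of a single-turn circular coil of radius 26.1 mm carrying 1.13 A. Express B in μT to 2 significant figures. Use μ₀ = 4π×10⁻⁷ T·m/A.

B ≈ 27 μT

At the centre of a circular loop the Biot–Savart law gives B = μ₀I/(2R).
B = (4π×10⁻⁷ × 1.13) / (2 × 0.0261) = 2.72×10⁻⁵ T.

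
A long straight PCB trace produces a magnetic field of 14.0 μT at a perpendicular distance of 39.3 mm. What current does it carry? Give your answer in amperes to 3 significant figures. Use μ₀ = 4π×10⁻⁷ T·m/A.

I ≈ 2.75 A

For a long straight wire B = μ₀I/(2πd), so I = 2πdB/μ₀.
I = 2π × 0.0393 × 1.40×10⁻⁵ / (4π×10⁻⁷) = 2.75 A.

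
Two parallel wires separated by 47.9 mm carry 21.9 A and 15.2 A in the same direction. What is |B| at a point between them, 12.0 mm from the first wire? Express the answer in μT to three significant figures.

B ≈ 280 μT

Each long wire gives B = μ₀I/(2πd). Distances are d₁ = 0.012 m and d₂ = 0.0359 m.
B₁ = 3.65×10⁻⁴ T, B₂ = 8.47×10⁻⁵ T.
Between parallel currents the two contributions point in opposite directions, so they subtract. B = |B₁ − B₂| = |3.65×10⁻⁴ − 8.47×10⁻⁵| = 2.80×10⁻⁴ T.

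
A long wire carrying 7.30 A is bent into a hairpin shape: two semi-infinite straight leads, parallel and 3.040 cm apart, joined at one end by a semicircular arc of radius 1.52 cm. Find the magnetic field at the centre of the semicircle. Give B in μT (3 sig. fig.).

The semicircular arc contributes B_arc = μ₀I·π/(4πR) = μ₀I/(4R) = 1.51×10⁻⁴ T.
Each semi-infinite lead is at perpendicular distance R = 0.0152 m from the centre, with the perpendicular foot at its near end, so it contributes μ₀I/(4πR); both point the same way, together 9.61×10⁻⁵ T.
Arc and leads all point the same direction: B = 1.51×10⁻⁴ + 9.61×10⁻⁵ = 2.47×10⁻⁴ T.

B ≈ 247 μT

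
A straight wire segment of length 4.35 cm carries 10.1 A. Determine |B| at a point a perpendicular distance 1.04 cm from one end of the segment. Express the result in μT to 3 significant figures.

For a finite straight segment, B = (μ₀I/4πd)(sinθ₁ + sinθ₂), where θ₁, θ₂ are the angles from the perpendicular to each end.
The perpendicular foot is at one end, so the two end-offsets along the wire are 0 and L = 0.0435 m.
sinθ₁ = 0/√(0²+0.0104²) = 0.0000; sinθ₂ = 0.0435/√(0.0435²+0.0104²) = 0.9726.
B = (4π×10⁻⁷ × 10.1) / (4π × 0.0104) × (0.0000 + 0.9726) = 9.45×10⁻⁵ T.

B ≈ 94.5 μT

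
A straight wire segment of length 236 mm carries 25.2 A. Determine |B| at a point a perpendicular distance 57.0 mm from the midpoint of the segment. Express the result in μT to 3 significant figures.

B ≈ 79.6 μT

For a finite straight segment, B = (μ₀I/4πd)(sinθ₁ + sinθ₂), where θ₁, θ₂ are the angles from the perpendicular to each end.
The perpendicular from the point meets the wire at its midpoint, so each end is L/2 = 0.118 m away along the wire.
sinθ₁ = 0.118/√(0.118²+0.057²) = 0.9004; sinθ₂ = 0.118/√(0.118²+0.057²) = 0.9004.
B = (4π×10⁻⁷ × 25.2) / (4π × 0.057) × (0.9004 + 0.9004) = 7.96×10⁻⁵ T.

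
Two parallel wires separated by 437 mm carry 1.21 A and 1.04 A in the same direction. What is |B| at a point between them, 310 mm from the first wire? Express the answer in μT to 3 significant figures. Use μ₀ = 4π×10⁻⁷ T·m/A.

B ≈ 0.857 μT

Each long wire gives B = μ₀I/(2πd). Distances are d₁ = 0.31 m and d₂ = 0.127 m.
B₁ = 7.81×10⁻⁷ T, B₂ = 1.64×10⁻⁶ T.
Between parallel currents the two contributions point in opposite directions, so they subtract. B = |B₁ − B₂| = |7.81×10⁻⁷ − 1.64×10⁻⁶| = 8.57×10⁻⁷ T.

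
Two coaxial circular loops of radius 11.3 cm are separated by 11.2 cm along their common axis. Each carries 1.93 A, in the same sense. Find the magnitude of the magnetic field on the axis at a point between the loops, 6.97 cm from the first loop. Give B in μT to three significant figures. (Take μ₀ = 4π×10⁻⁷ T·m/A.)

B ≈ 15.4 μT

Each loop contributes B = μ₀IR²/[2(R²+z²)^(3/2)] on the axis, with z measured from that loop.
Loop 1 (z = 0.0697 m): B₁ = 6.62×10⁻⁶ T. Loop 2 (z = 0.0423 m): B₂ = 8.82×10⁻⁶ T.
The fields add: B = B₁ + B₂ = 1.54×10⁻⁵ T.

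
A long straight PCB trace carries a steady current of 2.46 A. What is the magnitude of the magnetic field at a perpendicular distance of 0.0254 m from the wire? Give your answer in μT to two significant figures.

B ≈ 19 μT

For an infinitely long straight wire, B = μ₀I/(2πd).
B = (4π×10⁻⁷ × 2.46) / (2π × 0.0254) = 1.94×10⁻⁵ T.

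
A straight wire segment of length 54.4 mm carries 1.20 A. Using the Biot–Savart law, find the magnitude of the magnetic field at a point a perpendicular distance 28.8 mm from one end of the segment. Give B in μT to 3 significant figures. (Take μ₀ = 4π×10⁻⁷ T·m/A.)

For a finite straight segment, B = (μ₀I/4πd)(sinθ₁ + sinθ₂), where θ₁, θ₂ are the angles from the perpendicular to each end.
The perpendicular foot is at one end, so the two end-offsets along the wire are 0 and L = 0.0544 m.
sinθ₁ = 0/√(0²+0.0288²) = 0.0000; sinθ₂ = 0.0544/√(0.0544²+0.0288²) = 0.8838.
B = (4π×10⁻⁷ × 1.20) / (4π × 0.0288) × (0.0000 + 0.8838) = 3.68×10⁻⁶ T.

B ≈ 3.68 μT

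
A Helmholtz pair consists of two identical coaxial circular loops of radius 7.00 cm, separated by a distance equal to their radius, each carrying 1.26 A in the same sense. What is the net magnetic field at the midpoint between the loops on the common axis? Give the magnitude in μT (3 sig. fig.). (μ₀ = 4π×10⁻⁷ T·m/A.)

B ≈ 16.2 μT

Each loop contributes B = μ₀IR²/[2(R²+z²)^(3/2)] on the axis, with z measured from that loop.
Loop 1 (z = 0.035 m): B₁ = 8.09×10⁻⁶ T. Loop 2 (z = 0.035 m): B₂ = 8.09×10⁻⁶ T.
The fields add: B = B₁ + B₂ = 1.62×10⁻⁵ T.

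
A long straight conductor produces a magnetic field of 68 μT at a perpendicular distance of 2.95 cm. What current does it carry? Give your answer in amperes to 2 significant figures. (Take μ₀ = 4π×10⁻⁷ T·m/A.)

I ≈ 10 A

For a long straight wire B = μ₀I/(2πd), so I = 2πdB/μ₀.
I = 2π × 0.0295 × 6.80×10⁻⁵ / (4π×10⁻⁷) = 10.0 A.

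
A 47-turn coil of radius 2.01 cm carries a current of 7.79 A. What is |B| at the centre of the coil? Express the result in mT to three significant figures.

For an N-turn flat coil, B = Nμ₀I/(2R) with R = 0.0201 m.
B = 47 × 2.44×10⁻⁴ T = 1.14×10⁻² T.

B ≈ 11.4 mT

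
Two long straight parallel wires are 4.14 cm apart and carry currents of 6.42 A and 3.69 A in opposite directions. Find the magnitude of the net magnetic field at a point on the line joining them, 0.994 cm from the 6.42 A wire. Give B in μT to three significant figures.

B ≈ 153 μT

Each long wire gives B = μ₀I/(2πd). Distances are d₁ = 0.00994 m and d₂ = 0.03146 m.
B₁ = 1.29×10⁻⁴ T, B₂ = 2.35×10⁻⁵ T.
Between antiparallel currents both contributions point the same way, so they add. B = B₁ + B₂ = 1.29×10⁻⁴ + 2.35×10⁻⁵ = 1.53×10⁻⁴ T.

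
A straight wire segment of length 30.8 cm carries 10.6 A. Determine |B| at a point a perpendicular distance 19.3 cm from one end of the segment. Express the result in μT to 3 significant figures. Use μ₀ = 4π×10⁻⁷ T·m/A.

For a finite straight segment, B = (μ₀I/4πd)(sinθ₁ + sinθ₂), where θ₁, θ₂ are the angles from the perpendicular to each end.
The perpendicular foot is at one end, so the two end-offsets along the wire are 0 and L = 0.308 m.
sinθ₁ = 0/√(0²+0.193²) = 0.0000; sinθ₂ = 0.308/√(0.308²+0.193²) = 0.8474.
B = (4π×10⁻⁷ × 10.6) / (4π × 0.193) × (0.0000 + 0.8474) = 4.65×10⁻⁶ T.

B ≈ 4.65 μT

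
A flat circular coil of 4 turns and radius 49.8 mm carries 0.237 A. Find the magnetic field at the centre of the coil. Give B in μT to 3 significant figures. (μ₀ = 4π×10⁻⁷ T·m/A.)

B ≈ 12.0 μT

For an N-turn flat coil, B = Nμ₀I/(2R) with R = 0.0498 m.
B = 4 × 2.99×10⁻⁶ T = 1.20×10⁻⁵ T.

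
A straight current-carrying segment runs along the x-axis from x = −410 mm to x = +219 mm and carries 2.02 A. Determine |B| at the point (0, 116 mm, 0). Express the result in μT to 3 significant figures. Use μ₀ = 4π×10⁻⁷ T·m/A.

For a finite straight segment, B = (μ₀I/4πd)(sinθ₁ + sinθ₂), where θ₁, θ₂ are the angles from the perpendicular to each end.
The perpendicular distance is d = 0.116 m; the end-offsets along the wire are a = 0.41 m and b = 0.219 m.
sinθ₁ = 0.41/√(0.41²+0.116²) = 0.9622; sinθ₂ = 0.219/√(0.219²+0.116²) = 0.8837.
B = (4π×10⁻⁷ × 2.02) / (4π × 0.116) × (0.9622 + 0.8837) = 3.21×10⁻⁶ T.

B ≈ 3.21 μT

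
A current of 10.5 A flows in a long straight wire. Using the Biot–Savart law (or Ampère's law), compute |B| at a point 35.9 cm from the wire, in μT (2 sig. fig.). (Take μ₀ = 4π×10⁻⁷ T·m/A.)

B ≈ 5.8 μT

For an infinitely long straight wire, B = μ₀I/(2πd).
B = (4π×10⁻⁷ × 10.5) / (2π × 0.359) = 5.85×10⁻⁶ T.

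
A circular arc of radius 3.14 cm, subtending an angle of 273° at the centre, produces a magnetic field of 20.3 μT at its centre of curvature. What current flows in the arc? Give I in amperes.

I ≈ 1.34 A

For a circular arc, B = μ₀Iφ/(4πR) with φ in radians; here φ = 4.765 rad.
So I = 4πRB/(μ₀φ) = 4π × 0.0314 × 2.03×10⁻⁵ / (4π×10⁻⁷ × 4.765) = 1.34 A.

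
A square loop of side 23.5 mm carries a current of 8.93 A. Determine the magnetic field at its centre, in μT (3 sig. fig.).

B ≈ 430 μT

Each side is a finite straight segment at perpendicular distance d = a/(2 tan(π/4)) = 0.01175 m from the centre, with end-angles ±π/4.
One side contributes B₁ = (μ₀I/4πd)·2 sin(π/4) = 1.07×10⁻⁴ T.
All 4 sides add in the same direction: B = 4 × 1.07×10⁻⁴ = 4.30×10⁻⁴ T.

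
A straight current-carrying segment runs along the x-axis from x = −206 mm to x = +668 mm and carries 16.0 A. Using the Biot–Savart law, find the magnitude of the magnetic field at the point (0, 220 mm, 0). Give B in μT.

For a finite straight segment, B = (μ₀I/4πd)(sinθ₁ + sinθ₂), where θ₁, θ₂ are the angles from the perpendicular to each end.
The perpendicular distance is d = 0.22 m; the end-offsets along the wire are a = 0.206 m and b = 0.668 m.
sinθ₁ = 0.206/√(0.206²+0.22²) = 0.6835; sinθ₂ = 0.668/√(0.668²+0.22²) = 0.9498.
B = (4π×10⁻⁷ × 16.0) / (4π × 0.22) × (0.6835 + 0.9498) = 1.19×10⁻⁵ T.

B ≈ 11.9 μT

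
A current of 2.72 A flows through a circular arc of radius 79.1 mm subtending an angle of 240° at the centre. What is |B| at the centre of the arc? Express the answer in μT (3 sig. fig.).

The Biot–Savart field of a circular arc at its centre is B = μ₀Iφ/(4πR), with φ = 4.189 rad.
B = (4π×10⁻⁷ × 2.72 × 4.189) / (4π × 0.0791) = 1.44×10⁻⁵ T.

B ≈ 14.4 μT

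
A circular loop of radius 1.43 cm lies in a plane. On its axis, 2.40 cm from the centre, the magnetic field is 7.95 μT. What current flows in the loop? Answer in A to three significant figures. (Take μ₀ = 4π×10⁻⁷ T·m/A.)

On the axis of a loop, B = μ₀IR²/[2(R²+z²)^(3/2)], so I = 2B(R²+z²)^(3/2)/(μ₀R²).
R² + z² = 0.0002045 + 0.000576 = 0.0007805 m²; raised to 3/2 gives 2.18×10⁻⁵ m³.
I = 2 × 7.95×10⁻⁶ × 2.18×10⁻⁵ / (1.26×10⁻⁶ × 0.0002045) = 1.35 A.

I ≈ 1.35 A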